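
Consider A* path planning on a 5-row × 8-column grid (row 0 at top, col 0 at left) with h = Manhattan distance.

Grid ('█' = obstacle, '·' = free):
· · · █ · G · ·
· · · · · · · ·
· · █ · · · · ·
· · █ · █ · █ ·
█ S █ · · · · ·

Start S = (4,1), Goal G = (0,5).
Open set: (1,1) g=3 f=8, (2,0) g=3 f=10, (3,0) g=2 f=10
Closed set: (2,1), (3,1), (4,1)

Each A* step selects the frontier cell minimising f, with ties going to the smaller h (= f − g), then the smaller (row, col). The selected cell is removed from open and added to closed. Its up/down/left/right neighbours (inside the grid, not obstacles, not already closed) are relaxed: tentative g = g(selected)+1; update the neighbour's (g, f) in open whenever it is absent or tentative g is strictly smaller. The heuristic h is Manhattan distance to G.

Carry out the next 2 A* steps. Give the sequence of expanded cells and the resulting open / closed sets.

step 1: expand (1,1) (f=8, h=5) → closed; open now [(0,1) g=4 f=8, (1,0) g=4 f=10, (1,2) g=4 f=8, (2,0) g=3 f=10, (3,0) g=2 f=10]
step 2: expand (0,1) (f=8, h=4) → closed; open now [(0,0) g=5 f=10, (0,2) g=5 f=8, (1,0) g=4 f=10, (1,2) g=4 f=8, (2,0) g=3 f=10, (3,0) g=2 f=10]

order=[(1,1) → (0,1)]; open=[(0,0) g=5 f=10, (0,2) g=5 f=8, (1,0) g=4 f=10, (1,2) g=4 f=8, (2,0) g=3 f=10, (3,0) g=2 f=10]; closed=[(0,1), (1,1), (2,1), (3,1), (4,1)]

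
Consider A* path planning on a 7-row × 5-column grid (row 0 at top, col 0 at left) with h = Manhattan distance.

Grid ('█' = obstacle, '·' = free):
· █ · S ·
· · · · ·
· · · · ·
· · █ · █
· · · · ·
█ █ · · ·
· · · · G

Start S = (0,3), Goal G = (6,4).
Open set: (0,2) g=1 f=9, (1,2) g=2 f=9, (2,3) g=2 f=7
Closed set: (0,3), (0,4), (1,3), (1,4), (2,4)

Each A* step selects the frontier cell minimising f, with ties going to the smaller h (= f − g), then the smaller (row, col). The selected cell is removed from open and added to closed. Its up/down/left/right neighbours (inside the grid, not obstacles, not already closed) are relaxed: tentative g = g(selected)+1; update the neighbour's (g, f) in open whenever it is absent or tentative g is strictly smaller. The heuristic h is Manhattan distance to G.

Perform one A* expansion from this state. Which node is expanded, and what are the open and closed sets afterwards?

step 1: expand (2,3) (f=7, h=5) → closed; open now [(0,2) g=1 f=9, (1,2) g=2 f=9, (2,2) g=3 f=9, (3,3) g=3 f=7]

expanded=(2,3); open=[(0,2) g=1 f=9, (1,2) g=2 f=9, (2,2) g=3 f=9, (3,3) g=3 f=7]; closed=[(0,3), (0,4), (1,3), (1,4), (2,3), (2,4)]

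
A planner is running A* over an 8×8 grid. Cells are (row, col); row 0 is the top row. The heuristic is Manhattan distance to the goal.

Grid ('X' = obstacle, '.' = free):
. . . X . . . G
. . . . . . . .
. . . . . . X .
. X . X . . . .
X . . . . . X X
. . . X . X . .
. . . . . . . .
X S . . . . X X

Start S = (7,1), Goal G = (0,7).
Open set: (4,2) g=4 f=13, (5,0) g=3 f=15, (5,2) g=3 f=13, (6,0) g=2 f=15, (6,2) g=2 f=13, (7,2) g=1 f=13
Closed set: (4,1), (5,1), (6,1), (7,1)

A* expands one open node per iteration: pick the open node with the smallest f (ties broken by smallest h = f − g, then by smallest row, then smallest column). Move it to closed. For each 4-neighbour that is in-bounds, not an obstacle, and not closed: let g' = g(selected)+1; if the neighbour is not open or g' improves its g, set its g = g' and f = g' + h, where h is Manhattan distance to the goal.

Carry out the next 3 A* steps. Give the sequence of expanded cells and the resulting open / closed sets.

step 1: expand (4,2) (f=13, h=9) → closed; open now [(3,2) g=5 f=13, (4,3) g=5 f=13, (5,0) g=3 f=15, (5,2) g=3 f=13, (6,0) g=2 f=15, (6,2) g=2 f=13, (7,2) g=1 f=13]
step 2: expand (3,2) (f=13, h=8) → closed; open now [(2,2) g=6 f=13, (4,3) g=5 f=13, (5,0) g=3 f=15, (5,2) g=3 f=13, (6,0) g=2 f=15, (6,2) g=2 f=13, (7,2) g=1 f=13]
step 3: expand (2,2) (f=13, h=7) → closed; open now [(1,2) g=7 f=13, (2,1) g=7 f=15, (2,3) g=7 f=13, (4,3) g=5 f=13, (5,0) g=3 f=15, (5,2) g=3 f=13, (6,0) g=2 f=15, (6,2) g=2 f=13, (7,2) g=1 f=13]

order=[(4,2) → (3,2) → (2,2)]; open=[(1,2) g=7 f=13, (2,1) g=7 f=15, (2,3) g=7 f=13, (4,3) g=5 f=13, (5,0) g=3 f=15, (5,2) g=3 f=13, (6,0) g=2 f=15, (6,2) g=2 f=13, (7,2) g=1 f=13]; closed=[(2,2), (3,2), (4,1), (4,2), (5,1), (6,1), (7,1)]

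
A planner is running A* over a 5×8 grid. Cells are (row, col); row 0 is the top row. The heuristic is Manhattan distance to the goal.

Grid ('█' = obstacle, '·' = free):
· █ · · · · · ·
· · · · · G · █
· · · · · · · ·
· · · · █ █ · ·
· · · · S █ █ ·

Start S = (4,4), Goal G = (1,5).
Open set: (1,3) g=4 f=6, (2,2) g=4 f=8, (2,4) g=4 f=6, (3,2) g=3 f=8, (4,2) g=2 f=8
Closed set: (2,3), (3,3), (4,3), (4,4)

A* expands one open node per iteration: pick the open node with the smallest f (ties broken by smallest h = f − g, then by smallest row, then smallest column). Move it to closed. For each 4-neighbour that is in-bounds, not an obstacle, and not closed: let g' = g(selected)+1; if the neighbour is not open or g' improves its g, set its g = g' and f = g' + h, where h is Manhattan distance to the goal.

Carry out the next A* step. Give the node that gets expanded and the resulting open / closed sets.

expanded=(1,3); open=[(0,3) g=5 f=8, (1,2) g=5 f=8, (1,4) g=5 f=6, (2,2) g=4 f=8, (2,4) g=4 f=6, (3,2) g=3 f=8, (4,2) g=2 f=8]; closed=[(1,3), (2,3), (3,3), (4,3), (4,4)]

step 1: expand (1,3) (f=6, h=2) → closed; open now [(0,3) g=5 f=8, (1,2) g=5 f=8, (1,4) g=5 f=6, (2,2) g=4 f=8, (2,4) g=4 f=6, (3,2) g=3 f=8, (4,2) g=2 f=8]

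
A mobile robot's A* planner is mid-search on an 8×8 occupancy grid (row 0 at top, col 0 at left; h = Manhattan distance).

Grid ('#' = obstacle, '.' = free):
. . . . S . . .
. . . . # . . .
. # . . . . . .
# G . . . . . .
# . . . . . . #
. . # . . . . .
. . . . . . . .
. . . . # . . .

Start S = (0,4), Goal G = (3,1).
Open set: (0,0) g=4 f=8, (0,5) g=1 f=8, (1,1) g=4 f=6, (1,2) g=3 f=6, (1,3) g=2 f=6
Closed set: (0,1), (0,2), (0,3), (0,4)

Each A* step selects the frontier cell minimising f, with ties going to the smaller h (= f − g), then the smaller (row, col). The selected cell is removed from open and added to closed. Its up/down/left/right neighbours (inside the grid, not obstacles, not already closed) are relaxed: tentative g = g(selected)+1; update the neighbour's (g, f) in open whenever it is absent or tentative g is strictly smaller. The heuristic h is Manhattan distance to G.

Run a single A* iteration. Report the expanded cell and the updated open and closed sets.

step 1: expand (1,1) (f=6, h=2) → closed; open now [(0,0) g=4 f=8, (0,5) g=1 f=8, (1,0) g=5 f=8, (1,2) g=3 f=6, (1,3) g=2 f=6]

expanded=(1,1); open=[(0,0) g=4 f=8, (0,5) g=1 f=8, (1,0) g=5 f=8, (1,2) g=3 f=6, (1,3) g=2 f=6]; closed=[(0,1), (0,2), (0,3), (0,4), (1,1)]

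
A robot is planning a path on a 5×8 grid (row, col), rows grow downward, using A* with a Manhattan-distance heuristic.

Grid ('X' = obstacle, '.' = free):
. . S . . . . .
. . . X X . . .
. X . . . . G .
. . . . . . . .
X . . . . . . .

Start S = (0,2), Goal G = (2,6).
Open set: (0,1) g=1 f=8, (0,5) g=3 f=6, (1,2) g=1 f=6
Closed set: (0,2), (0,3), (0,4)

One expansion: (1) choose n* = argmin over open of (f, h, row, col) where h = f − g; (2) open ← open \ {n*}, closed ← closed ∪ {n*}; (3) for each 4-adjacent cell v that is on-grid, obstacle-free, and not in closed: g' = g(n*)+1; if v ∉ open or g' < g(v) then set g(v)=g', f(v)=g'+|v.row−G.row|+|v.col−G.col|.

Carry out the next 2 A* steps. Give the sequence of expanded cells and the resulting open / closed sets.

order=[(0,5) → (0,6)]; open=[(0,1) g=1 f=8, (0,7) g=5 f=8, (1,2) g=1 f=6, (1,5) g=4 f=6, (1,6) g=5 f=6]; closed=[(0,2), (0,3), (0,4), (0,5), (0,6)]

step 1: expand (0,5) (f=6, h=3) → closed; open now [(0,1) g=1 f=8, (0,6) g=4 f=6, (1,2) g=1 f=6, (1,5) g=4 f=6]
step 2: expand (0,6) (f=6, h=2) → closed; open now [(0,1) g=1 f=8, (0,7) g=5 f=8, (1,2) g=1 f=6, (1,5) g=4 f=6, (1,6) g=5 f=6]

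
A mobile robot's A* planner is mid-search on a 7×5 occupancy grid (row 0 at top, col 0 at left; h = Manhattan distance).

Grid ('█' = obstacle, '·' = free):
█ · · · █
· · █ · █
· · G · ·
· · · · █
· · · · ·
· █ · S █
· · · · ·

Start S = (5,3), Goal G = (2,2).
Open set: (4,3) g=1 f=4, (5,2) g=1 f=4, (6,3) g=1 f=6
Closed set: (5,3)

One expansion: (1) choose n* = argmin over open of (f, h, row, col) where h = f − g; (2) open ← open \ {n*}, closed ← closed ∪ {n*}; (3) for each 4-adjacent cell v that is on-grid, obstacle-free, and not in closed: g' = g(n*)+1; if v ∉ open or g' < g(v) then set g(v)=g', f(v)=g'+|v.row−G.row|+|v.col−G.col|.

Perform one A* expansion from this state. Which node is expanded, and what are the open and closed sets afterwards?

expanded=(4,3); open=[(3,3) g=2 f=4, (4,2) g=2 f=4, (4,4) g=2 f=6, (5,2) g=1 f=4, (6,3) g=1 f=6]; closed=[(4,3), (5,3)]

step 1: expand (4,3) (f=4, h=3) → closed; open now [(3,3) g=2 f=4, (4,2) g=2 f=4, (4,4) g=2 f=6, (5,2) g=1 f=4, (6,3) g=1 f=6]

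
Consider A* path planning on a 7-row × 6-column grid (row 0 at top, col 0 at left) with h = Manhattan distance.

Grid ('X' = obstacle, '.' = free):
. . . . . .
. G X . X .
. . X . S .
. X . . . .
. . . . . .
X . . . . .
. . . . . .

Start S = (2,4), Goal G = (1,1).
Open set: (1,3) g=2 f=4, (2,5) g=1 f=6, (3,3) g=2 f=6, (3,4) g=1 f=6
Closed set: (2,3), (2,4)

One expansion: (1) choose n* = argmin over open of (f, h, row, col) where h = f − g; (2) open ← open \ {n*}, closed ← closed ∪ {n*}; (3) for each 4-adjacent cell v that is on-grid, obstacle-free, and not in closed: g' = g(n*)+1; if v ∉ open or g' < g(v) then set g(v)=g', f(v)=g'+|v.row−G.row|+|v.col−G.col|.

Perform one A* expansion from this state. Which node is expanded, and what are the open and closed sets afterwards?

step 1: expand (1,3) (f=4, h=2) → closed; open now [(0,3) g=3 f=6, (2,5) g=1 f=6, (3,3) g=2 f=6, (3,4) g=1 f=6]

expanded=(1,3); open=[(0,3) g=3 f=6, (2,5) g=1 f=6, (3,3) g=2 f=6, (3,4) g=1 f=6]; closed=[(1,3), (2,3), (2,4)]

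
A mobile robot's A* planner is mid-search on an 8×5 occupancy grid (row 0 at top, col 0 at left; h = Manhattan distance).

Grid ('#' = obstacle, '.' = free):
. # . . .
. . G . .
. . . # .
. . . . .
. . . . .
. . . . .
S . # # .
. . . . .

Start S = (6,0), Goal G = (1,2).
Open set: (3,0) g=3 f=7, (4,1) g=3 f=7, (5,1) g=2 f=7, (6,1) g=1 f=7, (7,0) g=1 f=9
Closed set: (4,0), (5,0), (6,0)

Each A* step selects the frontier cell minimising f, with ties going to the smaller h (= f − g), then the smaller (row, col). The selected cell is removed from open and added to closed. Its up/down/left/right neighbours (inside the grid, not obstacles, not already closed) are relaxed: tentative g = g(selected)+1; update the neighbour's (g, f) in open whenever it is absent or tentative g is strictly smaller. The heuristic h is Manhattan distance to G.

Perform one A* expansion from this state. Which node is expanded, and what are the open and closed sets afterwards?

step 1: expand (3,0) (f=7, h=4) → closed; open now [(2,0) g=4 f=7, (3,1) g=4 f=7, (4,1) g=3 f=7, (5,1) g=2 f=7, (6,1) g=1 f=7, (7,0) g=1 f=9]

expanded=(3,0); open=[(2,0) g=4 f=7, (3,1) g=4 f=7, (4,1) g=3 f=7, (5,1) g=2 f=7, (6,1) g=1 f=7, (7,0) g=1 f=9]; closed=[(3,0), (4,0), (5,0), (6,0)]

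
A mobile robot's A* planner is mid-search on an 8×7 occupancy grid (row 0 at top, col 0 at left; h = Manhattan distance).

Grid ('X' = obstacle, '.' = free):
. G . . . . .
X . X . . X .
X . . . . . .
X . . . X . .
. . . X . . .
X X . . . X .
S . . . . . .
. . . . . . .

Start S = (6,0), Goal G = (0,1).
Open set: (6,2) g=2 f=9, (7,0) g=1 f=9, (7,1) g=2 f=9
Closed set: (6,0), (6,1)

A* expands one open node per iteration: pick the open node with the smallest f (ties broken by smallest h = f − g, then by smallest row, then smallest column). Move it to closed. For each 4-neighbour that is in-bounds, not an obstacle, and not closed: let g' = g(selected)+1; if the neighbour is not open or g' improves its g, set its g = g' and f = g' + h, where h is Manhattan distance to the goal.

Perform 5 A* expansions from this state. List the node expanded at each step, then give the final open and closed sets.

order=[(6,2) → (5,2) → (4,2) → (3,2) → (2,2)]; open=[(2,1) g=7 f=9, (2,3) g=7 f=11, (3,1) g=6 f=9, (3,3) g=6 f=11, (4,1) g=5 f=9, (5,3) g=4 f=11, (6,3) g=3 f=11, (7,0) g=1 f=9, (7,1) g=2 f=9, (7,2) g=3 f=11]; closed=[(2,2), (3,2), (4,2), (5,2), (6,0), (6,1), (6,2)]

step 1: expand (6,2) (f=9, h=7) → closed; open now [(5,2) g=3 f=9, (6,3) g=3 f=11, (7,0) g=1 f=9, (7,1) g=2 f=9, (7,2) g=3 f=11]
step 2: expand (5,2) (f=9, h=6) → closed; open now [(4,2) g=4 f=9, (5,3) g=4 f=11, (6,3) g=3 f=11, (7,0) g=1 f=9, (7,1) g=2 f=9, (7,2) g=3 f=11]
step 3: expand (4,2) (f=9, h=5) → closed; open now [(3,2) g=5 f=9, (4,1) g=5 f=9, (5,3) g=4 f=11, (6,3) g=3 f=11, (7,0) g=1 f=9, (7,1) g=2 f=9, (7,2) g=3 f=11]
step 4: expand (3,2) (f=9, h=4) → closed; open now [(2,2) g=6 f=9, (3,1) g=6 f=9, (3,3) g=6 f=11, (4,1) g=5 f=9, (5,3) g=4 f=11, (6,3) g=3 f=11, (7,0) g=1 f=9, (7,1) g=2 f=9, (7,2) g=3 f=11]
step 5: expand (2,2) (f=9, h=3) → closed; open now [(2,1) g=7 f=9, (2,3) g=7 f=11, (3,1) g=6 f=9, (3,3) g=6 f=11, (4,1) g=5 f=9, (5,3) g=4 f=11, (6,3) g=3 f=11, (7,0) g=1 f=9, (7,1) g=2 f=9, (7,2) g=3 f=11]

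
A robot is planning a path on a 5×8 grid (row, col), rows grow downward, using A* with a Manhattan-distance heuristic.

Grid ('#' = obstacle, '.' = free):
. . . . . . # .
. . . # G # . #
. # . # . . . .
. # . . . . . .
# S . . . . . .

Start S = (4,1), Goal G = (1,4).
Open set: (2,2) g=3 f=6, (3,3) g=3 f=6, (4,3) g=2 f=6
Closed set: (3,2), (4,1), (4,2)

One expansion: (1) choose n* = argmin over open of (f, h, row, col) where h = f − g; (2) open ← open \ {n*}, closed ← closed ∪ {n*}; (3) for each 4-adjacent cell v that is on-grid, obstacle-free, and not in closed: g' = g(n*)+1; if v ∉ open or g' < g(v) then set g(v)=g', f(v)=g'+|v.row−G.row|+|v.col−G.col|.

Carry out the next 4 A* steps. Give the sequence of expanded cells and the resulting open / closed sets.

step 1: expand (2,2) (f=6, h=3) → closed; open now [(1,2) g=4 f=6, (3,3) g=3 f=6, (4,3) g=2 f=6]
step 2: expand (1,2) (f=6, h=2) → closed; open now [(0,2) g=5 f=8, (1,1) g=5 f=8, (3,3) g=3 f=6, (4,3) g=2 f=6]
step 3: expand (3,3) (f=6, h=3) → closed; open now [(0,2) g=5 f=8, (1,1) g=5 f=8, (3,4) g=4 f=6, (4,3) g=2 f=6]
step 4: expand (3,4) (f=6, h=2) → closed; open now [(0,2) g=5 f=8, (1,1) g=5 f=8, (2,4) g=5 f=6, (3,5) g=5 f=8, (4,3) g=2 f=6, (4,4) g=5 f=8]

order=[(2,2) → (1,2) → (3,3) → (3,4)]; open=[(0,2) g=5 f=8, (1,1) g=5 f=8, (2,4) g=5 f=6, (3,5) g=5 f=8, (4,3) g=2 f=6, (4,4) g=5 f=8]; closed=[(1,2), (2,2), (3,2), (3,3), (3,4), (4,1), (4,2)]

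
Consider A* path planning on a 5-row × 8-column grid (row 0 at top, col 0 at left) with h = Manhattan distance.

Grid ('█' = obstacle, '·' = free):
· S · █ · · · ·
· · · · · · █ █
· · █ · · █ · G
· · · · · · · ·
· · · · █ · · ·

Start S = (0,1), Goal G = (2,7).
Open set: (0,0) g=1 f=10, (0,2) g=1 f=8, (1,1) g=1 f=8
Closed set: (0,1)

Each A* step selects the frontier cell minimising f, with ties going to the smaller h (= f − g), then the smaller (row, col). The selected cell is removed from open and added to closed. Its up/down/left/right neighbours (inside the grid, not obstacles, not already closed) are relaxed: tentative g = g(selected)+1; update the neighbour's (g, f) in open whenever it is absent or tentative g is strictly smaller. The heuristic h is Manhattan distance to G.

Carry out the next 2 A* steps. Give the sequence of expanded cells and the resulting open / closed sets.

step 1: expand (0,2) (f=8, h=7) → closed; open now [(0,0) g=1 f=10, (1,1) g=1 f=8, (1,2) g=2 f=8]
step 2: expand (1,2) (f=8, h=6) → closed; open now [(0,0) g=1 f=10, (1,1) g=1 f=8, (1,3) g=3 f=8]

order=[(0,2) → (1,2)]; open=[(0,0) g=1 f=10, (1,1) g=1 f=8, (1,3) g=3 f=8]; closed=[(0,1), (0,2), (1,2)]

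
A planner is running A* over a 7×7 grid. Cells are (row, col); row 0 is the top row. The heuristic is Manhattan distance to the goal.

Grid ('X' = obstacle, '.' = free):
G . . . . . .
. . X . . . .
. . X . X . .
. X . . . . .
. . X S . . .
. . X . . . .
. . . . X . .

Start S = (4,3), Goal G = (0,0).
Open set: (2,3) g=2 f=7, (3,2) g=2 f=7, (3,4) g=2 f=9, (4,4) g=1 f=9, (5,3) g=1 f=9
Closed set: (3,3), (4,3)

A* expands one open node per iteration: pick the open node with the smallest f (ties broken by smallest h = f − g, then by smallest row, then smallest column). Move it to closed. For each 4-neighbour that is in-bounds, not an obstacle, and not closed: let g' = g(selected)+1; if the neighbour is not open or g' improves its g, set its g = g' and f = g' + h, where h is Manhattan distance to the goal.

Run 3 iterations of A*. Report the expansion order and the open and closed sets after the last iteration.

step 1: expand (2,3) (f=7, h=5) → closed; open now [(1,3) g=3 f=7, (3,2) g=2 f=7, (3,4) g=2 f=9, (4,4) g=1 f=9, (5,3) g=1 f=9]
step 2: expand (1,3) (f=7, h=4) → closed; open now [(0,3) g=4 f=7, (1,4) g=4 f=9, (3,2) g=2 f=7, (3,4) g=2 f=9, (4,4) g=1 f=9, (5,3) g=1 f=9]
step 3: expand (0,3) (f=7, h=3) → closed; open now [(0,2) g=5 f=7, (0,4) g=5 f=9, (1,4) g=4 f=9, (3,2) g=2 f=7, (3,4) g=2 f=9, (4,4) g=1 f=9, (5,3) g=1 f=9]

order=[(2,3) → (1,3) → (0,3)]; open=[(0,2) g=5 f=7, (0,4) g=5 f=9, (1,4) g=4 f=9, (3,2) g=2 f=7, (3,4) g=2 f=9, (4,4) g=1 f=9, (5,3) g=1 f=9]; closed=[(0,3), (1,3), (2,3), (3,3), (4,3)]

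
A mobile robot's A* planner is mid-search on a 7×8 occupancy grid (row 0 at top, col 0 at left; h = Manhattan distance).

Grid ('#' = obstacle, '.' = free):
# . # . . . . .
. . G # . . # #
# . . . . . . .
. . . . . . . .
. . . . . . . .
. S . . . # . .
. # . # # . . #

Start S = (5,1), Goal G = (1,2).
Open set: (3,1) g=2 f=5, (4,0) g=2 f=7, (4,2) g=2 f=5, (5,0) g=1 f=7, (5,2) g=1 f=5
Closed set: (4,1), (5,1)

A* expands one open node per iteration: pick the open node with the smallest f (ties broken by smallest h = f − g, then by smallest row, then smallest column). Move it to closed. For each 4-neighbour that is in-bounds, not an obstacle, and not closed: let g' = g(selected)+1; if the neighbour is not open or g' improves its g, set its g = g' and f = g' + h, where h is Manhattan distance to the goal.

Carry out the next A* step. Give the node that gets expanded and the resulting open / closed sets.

expanded=(3,1); open=[(2,1) g=3 f=5, (3,0) g=3 f=7, (3,2) g=3 f=5, (4,0) g=2 f=7, (4,2) g=2 f=5, (5,0) g=1 f=7, (5,2) g=1 f=5]; closed=[(3,1), (4,1), (5,1)]

step 1: expand (3,1) (f=5, h=3) → closed; open now [(2,1) g=3 f=5, (3,0) g=3 f=7, (3,2) g=3 f=5, (4,0) g=2 f=7, (4,2) g=2 f=5, (5,0) g=1 f=7, (5,2) g=1 f=5]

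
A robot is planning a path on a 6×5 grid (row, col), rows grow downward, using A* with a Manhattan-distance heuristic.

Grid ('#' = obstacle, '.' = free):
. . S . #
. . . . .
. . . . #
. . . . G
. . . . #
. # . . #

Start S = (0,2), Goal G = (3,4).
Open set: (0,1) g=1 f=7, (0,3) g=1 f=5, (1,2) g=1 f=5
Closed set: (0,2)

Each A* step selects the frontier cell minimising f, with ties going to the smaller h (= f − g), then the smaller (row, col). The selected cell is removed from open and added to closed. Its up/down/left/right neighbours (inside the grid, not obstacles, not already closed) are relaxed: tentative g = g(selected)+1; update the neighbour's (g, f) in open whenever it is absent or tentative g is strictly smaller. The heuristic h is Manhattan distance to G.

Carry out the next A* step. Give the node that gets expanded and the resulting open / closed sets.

step 1: expand (0,3) (f=5, h=4) → closed; open now [(0,1) g=1 f=7, (1,2) g=1 f=5, (1,3) g=2 f=5]

expanded=(0,3); open=[(0,1) g=1 f=7, (1,2) g=1 f=5, (1,3) g=2 f=5]; closed=[(0,2), (0,3)]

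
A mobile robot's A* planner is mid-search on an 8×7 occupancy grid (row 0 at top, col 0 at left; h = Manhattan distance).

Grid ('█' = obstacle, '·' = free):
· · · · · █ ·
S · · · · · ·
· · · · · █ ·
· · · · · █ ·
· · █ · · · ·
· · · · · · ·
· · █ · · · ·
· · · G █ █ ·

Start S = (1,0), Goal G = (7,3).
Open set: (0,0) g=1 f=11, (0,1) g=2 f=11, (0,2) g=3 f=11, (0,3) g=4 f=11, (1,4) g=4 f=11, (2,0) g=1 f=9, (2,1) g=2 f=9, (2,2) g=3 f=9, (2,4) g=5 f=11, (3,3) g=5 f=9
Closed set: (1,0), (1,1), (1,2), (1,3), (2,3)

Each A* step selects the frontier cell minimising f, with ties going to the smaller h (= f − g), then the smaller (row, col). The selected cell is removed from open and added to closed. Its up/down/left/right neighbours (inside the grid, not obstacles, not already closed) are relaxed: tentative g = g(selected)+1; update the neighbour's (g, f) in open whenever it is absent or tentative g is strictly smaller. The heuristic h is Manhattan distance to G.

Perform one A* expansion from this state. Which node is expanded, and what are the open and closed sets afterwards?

expanded=(3,3); open=[(0,0) g=1 f=11, (0,1) g=2 f=11, (0,2) g=3 f=11, (0,3) g=4 f=11, (1,4) g=4 f=11, (2,0) g=1 f=9, (2,1) g=2 f=9, (2,2) g=3 f=9, (2,4) g=5 f=11, (3,2) g=6 f=11, (3,4) g=6 f=11, (4,3) g=6 f=9]; closed=[(1,0), (1,1), (1,2), (1,3), (2,3), (3,3)]

step 1: expand (3,3) (f=9, h=4) → closed; open now [(0,0) g=1 f=11, (0,1) g=2 f=11, (0,2) g=3 f=11, (0,3) g=4 f=11, (1,4) g=4 f=11, (2,0) g=1 f=9, (2,1) g=2 f=9, (2,2) g=3 f=9, (2,4) g=5 f=11, (3,2) g=6 f=11, (3,4) g=6 f=11, (4,3) g=6 f=9]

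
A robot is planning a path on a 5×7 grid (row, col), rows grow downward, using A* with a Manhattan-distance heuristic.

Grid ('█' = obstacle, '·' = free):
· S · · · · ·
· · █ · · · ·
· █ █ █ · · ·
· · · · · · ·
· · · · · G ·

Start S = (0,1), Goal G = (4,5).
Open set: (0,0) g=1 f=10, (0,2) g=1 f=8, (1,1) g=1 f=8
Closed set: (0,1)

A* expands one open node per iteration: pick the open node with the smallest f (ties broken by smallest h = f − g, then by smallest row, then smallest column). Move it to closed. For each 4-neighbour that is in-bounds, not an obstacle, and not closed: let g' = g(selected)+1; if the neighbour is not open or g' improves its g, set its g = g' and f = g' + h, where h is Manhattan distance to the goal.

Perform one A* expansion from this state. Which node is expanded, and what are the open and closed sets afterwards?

step 1: expand (0,2) (f=8, h=7) → closed; open now [(0,0) g=1 f=10, (0,3) g=2 f=8, (1,1) g=1 f=8]

expanded=(0,2); open=[(0,0) g=1 f=10, (0,3) g=2 f=8, (1,1) g=1 f=8]; closed=[(0,1), (0,2)]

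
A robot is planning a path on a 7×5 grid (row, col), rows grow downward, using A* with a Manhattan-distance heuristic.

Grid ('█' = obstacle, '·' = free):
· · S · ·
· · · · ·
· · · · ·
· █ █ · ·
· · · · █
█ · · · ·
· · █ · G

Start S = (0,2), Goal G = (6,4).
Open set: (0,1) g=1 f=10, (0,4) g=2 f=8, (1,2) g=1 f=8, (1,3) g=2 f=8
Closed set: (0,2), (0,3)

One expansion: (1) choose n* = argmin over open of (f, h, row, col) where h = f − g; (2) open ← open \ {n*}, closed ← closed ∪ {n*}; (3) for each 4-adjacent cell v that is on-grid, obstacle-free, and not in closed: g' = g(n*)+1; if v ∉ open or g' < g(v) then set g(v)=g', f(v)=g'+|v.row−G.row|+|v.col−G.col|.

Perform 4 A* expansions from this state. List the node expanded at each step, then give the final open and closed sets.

order=[(0,4) → (1,4) → (2,4) → (3,4)]; open=[(0,1) g=1 f=10, (1,2) g=1 f=8, (1,3) g=2 f=8, (2,3) g=5 f=10, (3,3) g=6 f=10]; closed=[(0,2), (0,3), (0,4), (1,4), (2,4), (3,4)]

step 1: expand (0,4) (f=8, h=6) → closed; open now [(0,1) g=1 f=10, (1,2) g=1 f=8, (1,3) g=2 f=8, (1,4) g=3 f=8]
step 2: expand (1,4) (f=8, h=5) → closed; open now [(0,1) g=1 f=10, (1,2) g=1 f=8, (1,3) g=2 f=8, (2,4) g=4 f=8]
step 3: expand (2,4) (f=8, h=4) → closed; open now [(0,1) g=1 f=10, (1,2) g=1 f=8, (1,3) g=2 f=8, (2,3) g=5 f=10, (3,4) g=5 f=8]
step 4: expand (3,4) (f=8, h=3) → closed; open now [(0,1) g=1 f=10, (1,2) g=1 f=8, (1,3) g=2 f=8, (2,3) g=5 f=10, (3,3) g=6 f=10]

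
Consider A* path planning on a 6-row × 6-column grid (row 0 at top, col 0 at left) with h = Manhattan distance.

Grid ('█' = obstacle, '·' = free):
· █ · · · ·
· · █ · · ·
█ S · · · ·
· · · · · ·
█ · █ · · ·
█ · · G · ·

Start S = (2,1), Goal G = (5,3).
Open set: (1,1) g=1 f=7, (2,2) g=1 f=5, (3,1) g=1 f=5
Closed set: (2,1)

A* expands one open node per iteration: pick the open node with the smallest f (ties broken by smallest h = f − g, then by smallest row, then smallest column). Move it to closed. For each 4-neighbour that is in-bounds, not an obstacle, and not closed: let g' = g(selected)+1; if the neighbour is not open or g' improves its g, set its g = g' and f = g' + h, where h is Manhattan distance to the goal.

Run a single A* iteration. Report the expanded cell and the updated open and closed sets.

expanded=(2,2); open=[(1,1) g=1 f=7, (2,3) g=2 f=5, (3,1) g=1 f=5, (3,2) g=2 f=5]; closed=[(2,1), (2,2)]

step 1: expand (2,2) (f=5, h=4) → closed; open now [(1,1) g=1 f=7, (2,3) g=2 f=5, (3,1) g=1 f=5, (3,2) g=2 f=5]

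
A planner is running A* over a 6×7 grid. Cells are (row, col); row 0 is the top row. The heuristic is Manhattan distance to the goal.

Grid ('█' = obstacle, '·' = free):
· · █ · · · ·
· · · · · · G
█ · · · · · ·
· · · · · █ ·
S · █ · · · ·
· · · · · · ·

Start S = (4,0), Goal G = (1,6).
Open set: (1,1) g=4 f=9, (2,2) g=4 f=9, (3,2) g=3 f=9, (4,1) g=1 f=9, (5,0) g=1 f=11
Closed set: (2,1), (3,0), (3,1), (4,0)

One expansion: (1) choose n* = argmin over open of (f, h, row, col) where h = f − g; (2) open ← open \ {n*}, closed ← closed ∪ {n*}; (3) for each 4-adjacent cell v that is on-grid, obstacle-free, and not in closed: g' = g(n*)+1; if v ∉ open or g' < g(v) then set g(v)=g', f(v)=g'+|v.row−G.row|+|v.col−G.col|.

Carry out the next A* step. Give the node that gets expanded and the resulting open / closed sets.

expanded=(1,1); open=[(0,1) g=5 f=11, (1,0) g=5 f=11, (1,2) g=5 f=9, (2,2) g=4 f=9, (3,2) g=3 f=9, (4,1) g=1 f=9, (5,0) g=1 f=11]; closed=[(1,1), (2,1), (3,0), (3,1), (4,0)]

step 1: expand (1,1) (f=9, h=5) → closed; open now [(0,1) g=5 f=11, (1,0) g=5 f=11, (1,2) g=5 f=9, (2,2) g=4 f=9, (3,2) g=3 f=9, (4,1) g=1 f=9, (5,0) g=1 f=11]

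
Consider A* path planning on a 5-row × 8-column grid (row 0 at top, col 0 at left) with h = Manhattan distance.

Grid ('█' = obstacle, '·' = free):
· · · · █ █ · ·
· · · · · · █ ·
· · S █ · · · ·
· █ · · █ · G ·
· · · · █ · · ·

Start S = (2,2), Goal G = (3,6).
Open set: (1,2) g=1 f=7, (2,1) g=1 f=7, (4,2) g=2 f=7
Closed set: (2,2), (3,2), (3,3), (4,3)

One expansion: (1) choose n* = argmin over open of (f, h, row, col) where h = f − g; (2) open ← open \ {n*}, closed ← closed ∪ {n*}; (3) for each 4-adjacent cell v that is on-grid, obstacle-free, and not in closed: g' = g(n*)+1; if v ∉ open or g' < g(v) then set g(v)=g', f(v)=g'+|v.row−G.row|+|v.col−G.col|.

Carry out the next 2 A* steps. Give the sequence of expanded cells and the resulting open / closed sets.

step 1: expand (4,2) (f=7, h=5) → closed; open now [(1,2) g=1 f=7, (2,1) g=1 f=7, (4,1) g=3 f=9]
step 2: expand (1,2) (f=7, h=6) → closed; open now [(0,2) g=2 f=9, (1,1) g=2 f=9, (1,3) g=2 f=7, (2,1) g=1 f=7, (4,1) g=3 f=9]

order=[(4,2) → (1,2)]; open=[(0,2) g=2 f=9, (1,1) g=2 f=9, (1,3) g=2 f=7, (2,1) g=1 f=7, (4,1) g=3 f=9]; closed=[(1,2), (2,2), (3,2), (3,3), (4,2), (4,3)]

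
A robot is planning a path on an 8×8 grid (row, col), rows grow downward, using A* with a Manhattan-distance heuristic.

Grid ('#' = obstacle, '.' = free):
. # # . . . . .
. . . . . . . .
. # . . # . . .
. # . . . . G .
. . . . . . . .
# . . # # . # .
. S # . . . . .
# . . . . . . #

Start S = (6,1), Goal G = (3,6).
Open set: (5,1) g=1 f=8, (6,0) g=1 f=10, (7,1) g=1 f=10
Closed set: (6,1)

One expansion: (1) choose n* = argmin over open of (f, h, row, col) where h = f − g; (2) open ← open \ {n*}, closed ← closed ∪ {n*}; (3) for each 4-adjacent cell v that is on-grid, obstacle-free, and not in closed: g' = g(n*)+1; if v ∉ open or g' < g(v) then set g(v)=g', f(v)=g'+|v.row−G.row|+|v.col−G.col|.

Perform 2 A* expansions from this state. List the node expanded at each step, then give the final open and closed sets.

step 1: expand (5,1) (f=8, h=7) → closed; open now [(4,1) g=2 f=8, (5,2) g=2 f=8, (6,0) g=1 f=10, (7,1) g=1 f=10]
step 2: expand (4,1) (f=8, h=6) → closed; open now [(4,0) g=3 f=10, (4,2) g=3 f=8, (5,2) g=2 f=8, (6,0) g=1 f=10, (7,1) g=1 f=10]

order=[(5,1) → (4,1)]; open=[(4,0) g=3 f=10, (4,2) g=3 f=8, (5,2) g=2 f=8, (6,0) g=1 f=10, (7,1) g=1 f=10]; closed=[(4,1), (5,1), (6,1)]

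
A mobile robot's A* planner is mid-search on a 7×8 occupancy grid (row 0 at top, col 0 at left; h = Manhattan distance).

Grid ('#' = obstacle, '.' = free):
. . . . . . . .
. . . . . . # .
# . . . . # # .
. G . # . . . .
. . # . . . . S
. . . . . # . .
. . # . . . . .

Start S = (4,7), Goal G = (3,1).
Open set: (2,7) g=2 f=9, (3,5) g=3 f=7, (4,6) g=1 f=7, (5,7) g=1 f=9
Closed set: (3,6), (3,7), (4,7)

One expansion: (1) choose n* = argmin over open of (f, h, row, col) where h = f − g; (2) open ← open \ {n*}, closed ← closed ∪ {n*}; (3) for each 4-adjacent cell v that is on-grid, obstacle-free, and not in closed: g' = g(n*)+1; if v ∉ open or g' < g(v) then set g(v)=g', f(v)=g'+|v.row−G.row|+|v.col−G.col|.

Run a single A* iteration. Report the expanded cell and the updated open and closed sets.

step 1: expand (3,5) (f=7, h=4) → closed; open now [(2,7) g=2 f=9, (3,4) g=4 f=7, (4,5) g=4 f=9, (4,6) g=1 f=7, (5,7) g=1 f=9]

expanded=(3,5); open=[(2,7) g=2 f=9, (3,4) g=4 f=7, (4,5) g=4 f=9, (4,6) g=1 f=7, (5,7) g=1 f=9]; closed=[(3,5), (3,6), (3,7), (4,7)]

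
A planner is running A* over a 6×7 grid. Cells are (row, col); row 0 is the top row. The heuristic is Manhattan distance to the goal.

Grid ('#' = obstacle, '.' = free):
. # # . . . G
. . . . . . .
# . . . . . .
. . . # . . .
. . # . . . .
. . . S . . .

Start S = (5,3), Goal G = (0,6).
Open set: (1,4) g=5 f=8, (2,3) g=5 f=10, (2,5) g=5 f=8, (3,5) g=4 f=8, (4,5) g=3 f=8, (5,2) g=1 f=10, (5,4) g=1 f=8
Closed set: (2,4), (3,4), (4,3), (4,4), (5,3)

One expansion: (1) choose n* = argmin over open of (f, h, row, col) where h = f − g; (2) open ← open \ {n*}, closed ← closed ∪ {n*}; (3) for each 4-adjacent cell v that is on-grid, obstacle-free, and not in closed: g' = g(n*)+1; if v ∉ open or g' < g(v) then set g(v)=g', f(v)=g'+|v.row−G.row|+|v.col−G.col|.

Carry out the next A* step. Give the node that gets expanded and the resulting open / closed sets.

step 1: expand (1,4) (f=8, h=3) → closed; open now [(0,4) g=6 f=8, (1,3) g=6 f=10, (1,5) g=6 f=8, (2,3) g=5 f=10, (2,5) g=5 f=8, (3,5) g=4 f=8, (4,5) g=3 f=8, (5,2) g=1 f=10, (5,4) g=1 f=8]

expanded=(1,4); open=[(0,4) g=6 f=8, (1,3) g=6 f=10, (1,5) g=6 f=8, (2,3) g=5 f=10, (2,5) g=5 f=8, (3,5) g=4 f=8, (4,5) g=3 f=8, (5,2) g=1 f=10, (5,4) g=1 f=8]; closed=[(1,4), (2,4), (3,4), (4,3), (4,4), (5,3)]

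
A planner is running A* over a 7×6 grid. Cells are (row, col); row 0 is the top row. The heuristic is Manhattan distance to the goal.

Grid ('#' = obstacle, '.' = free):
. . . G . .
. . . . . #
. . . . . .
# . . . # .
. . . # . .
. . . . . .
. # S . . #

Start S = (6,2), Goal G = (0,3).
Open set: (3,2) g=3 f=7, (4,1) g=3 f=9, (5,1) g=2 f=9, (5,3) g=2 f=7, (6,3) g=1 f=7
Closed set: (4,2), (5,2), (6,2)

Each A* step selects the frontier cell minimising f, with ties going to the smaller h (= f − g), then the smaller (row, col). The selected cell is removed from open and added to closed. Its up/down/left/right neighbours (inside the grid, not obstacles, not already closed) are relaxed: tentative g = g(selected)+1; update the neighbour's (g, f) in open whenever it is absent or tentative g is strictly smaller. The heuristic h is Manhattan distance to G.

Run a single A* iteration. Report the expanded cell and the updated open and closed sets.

step 1: expand (3,2) (f=7, h=4) → closed; open now [(2,2) g=4 f=7, (3,1) g=4 f=9, (3,3) g=4 f=7, (4,1) g=3 f=9, (5,1) g=2 f=9, (5,3) g=2 f=7, (6,3) g=1 f=7]

expanded=(3,2); open=[(2,2) g=4 f=7, (3,1) g=4 f=9, (3,3) g=4 f=7, (4,1) g=3 f=9, (5,1) g=2 f=9, (5,3) g=2 f=7, (6,3) g=1 f=7]; closed=[(3,2), (4,2), (5,2), (6,2)]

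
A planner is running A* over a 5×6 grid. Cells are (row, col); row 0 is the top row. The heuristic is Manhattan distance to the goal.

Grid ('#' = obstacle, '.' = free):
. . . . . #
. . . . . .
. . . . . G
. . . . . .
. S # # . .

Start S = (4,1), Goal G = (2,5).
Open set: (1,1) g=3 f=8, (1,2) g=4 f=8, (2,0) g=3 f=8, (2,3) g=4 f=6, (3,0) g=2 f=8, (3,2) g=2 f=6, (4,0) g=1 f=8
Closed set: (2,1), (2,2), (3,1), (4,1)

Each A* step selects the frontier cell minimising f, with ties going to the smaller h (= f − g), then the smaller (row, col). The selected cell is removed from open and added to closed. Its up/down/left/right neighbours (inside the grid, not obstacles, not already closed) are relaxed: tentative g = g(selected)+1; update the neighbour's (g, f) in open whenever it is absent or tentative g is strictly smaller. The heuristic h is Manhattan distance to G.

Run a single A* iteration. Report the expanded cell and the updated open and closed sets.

expanded=(2,3); open=[(1,1) g=3 f=8, (1,2) g=4 f=8, (1,3) g=5 f=8, (2,0) g=3 f=8, (2,4) g=5 f=6, (3,0) g=2 f=8, (3,2) g=2 f=6, (3,3) g=5 f=8, (4,0) g=1 f=8]; closed=[(2,1), (2,2), (2,3), (3,1), (4,1)]

step 1: expand (2,3) (f=6, h=2) → closed; open now [(1,1) g=3 f=8, (1,2) g=4 f=8, (1,3) g=5 f=8, (2,0) g=3 f=8, (2,4) g=5 f=6, (3,0) g=2 f=8, (3,2) g=2 f=6, (3,3) g=5 f=8, (4,0) g=1 f=8]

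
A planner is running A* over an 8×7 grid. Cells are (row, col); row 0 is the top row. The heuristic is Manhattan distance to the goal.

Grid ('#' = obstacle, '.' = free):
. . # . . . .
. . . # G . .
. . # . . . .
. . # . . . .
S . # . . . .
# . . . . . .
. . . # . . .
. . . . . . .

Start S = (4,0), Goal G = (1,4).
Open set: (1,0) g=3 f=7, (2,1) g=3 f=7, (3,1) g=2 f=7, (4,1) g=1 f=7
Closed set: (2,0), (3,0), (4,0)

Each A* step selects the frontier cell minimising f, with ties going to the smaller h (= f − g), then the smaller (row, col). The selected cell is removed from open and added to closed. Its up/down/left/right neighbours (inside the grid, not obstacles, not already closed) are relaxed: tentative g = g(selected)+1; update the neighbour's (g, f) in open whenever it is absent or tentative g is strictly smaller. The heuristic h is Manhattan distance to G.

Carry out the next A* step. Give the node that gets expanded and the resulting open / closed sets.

step 1: expand (1,0) (f=7, h=4) → closed; open now [(0,0) g=4 f=9, (1,1) g=4 f=7, (2,1) g=3 f=7, (3,1) g=2 f=7, (4,1) g=1 f=7]

expanded=(1,0); open=[(0,0) g=4 f=9, (1,1) g=4 f=7, (2,1) g=3 f=7, (3,1) g=2 f=7, (4,1) g=1 f=7]; closed=[(1,0), (2,0), (3,0), (4,0)]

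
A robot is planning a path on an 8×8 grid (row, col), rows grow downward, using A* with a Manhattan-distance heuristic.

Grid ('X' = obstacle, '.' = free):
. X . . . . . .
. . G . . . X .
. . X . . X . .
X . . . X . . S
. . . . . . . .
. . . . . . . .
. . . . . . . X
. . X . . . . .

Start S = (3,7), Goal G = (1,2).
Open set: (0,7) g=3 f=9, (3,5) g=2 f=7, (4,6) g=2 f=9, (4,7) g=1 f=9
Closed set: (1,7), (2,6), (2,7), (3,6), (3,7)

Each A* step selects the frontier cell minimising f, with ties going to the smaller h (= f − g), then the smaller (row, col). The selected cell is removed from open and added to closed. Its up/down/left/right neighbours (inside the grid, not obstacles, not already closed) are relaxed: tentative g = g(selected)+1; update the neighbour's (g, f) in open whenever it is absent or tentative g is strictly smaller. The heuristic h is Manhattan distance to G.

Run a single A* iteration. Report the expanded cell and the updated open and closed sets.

expanded=(3,5); open=[(0,7) g=3 f=9, (4,5) g=3 f=9, (4,6) g=2 f=9, (4,7) g=1 f=9]; closed=[(1,7), (2,6), (2,7), (3,5), (3,6), (3,7)]

step 1: expand (3,5) (f=7, h=5) → closed; open now [(0,7) g=3 f=9, (4,5) g=3 f=9, (4,6) g=2 f=9, (4,7) g=1 f=9]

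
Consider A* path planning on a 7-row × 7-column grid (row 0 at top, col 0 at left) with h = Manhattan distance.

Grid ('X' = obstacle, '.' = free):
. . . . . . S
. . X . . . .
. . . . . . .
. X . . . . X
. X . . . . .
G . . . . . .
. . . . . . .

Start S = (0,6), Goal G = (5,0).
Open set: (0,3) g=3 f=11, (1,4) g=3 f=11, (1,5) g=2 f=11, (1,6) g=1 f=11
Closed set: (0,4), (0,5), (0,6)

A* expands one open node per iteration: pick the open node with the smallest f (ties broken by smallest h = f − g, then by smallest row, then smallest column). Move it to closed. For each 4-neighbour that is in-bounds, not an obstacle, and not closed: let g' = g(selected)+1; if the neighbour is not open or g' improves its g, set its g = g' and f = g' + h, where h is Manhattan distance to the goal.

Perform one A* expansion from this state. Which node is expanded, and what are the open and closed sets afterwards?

step 1: expand (0,3) (f=11, h=8) → closed; open now [(0,2) g=4 f=11, (1,3) g=4 f=11, (1,4) g=3 f=11, (1,5) g=2 f=11, (1,6) g=1 f=11]

expanded=(0,3); open=[(0,2) g=4 f=11, (1,3) g=4 f=11, (1,4) g=3 f=11, (1,5) g=2 f=11, (1,6) g=1 f=11]; closed=[(0,3), (0,4), (0,5), (0,6)]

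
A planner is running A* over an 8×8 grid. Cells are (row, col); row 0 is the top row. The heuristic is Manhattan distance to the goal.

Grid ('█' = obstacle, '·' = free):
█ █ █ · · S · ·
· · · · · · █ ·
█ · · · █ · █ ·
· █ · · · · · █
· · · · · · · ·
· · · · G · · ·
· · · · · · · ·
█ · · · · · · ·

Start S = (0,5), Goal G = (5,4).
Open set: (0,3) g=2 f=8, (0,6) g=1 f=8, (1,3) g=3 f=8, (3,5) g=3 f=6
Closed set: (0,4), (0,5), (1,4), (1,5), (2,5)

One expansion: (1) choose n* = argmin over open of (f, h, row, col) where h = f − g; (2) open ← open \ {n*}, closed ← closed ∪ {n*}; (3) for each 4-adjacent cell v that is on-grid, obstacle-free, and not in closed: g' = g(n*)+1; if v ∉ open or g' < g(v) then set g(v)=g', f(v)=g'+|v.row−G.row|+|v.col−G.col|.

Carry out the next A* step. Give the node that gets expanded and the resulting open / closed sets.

step 1: expand (3,5) (f=6, h=3) → closed; open now [(0,3) g=2 f=8, (0,6) g=1 f=8, (1,3) g=3 f=8, (3,4) g=4 f=6, (3,6) g=4 f=8, (4,5) g=4 f=6]

expanded=(3,5); open=[(0,3) g=2 f=8, (0,6) g=1 f=8, (1,3) g=3 f=8, (3,4) g=4 f=6, (3,6) g=4 f=8, (4,5) g=4 f=6]; closed=[(0,4), (0,5), (1,4), (1,5), (2,5), (3,5)]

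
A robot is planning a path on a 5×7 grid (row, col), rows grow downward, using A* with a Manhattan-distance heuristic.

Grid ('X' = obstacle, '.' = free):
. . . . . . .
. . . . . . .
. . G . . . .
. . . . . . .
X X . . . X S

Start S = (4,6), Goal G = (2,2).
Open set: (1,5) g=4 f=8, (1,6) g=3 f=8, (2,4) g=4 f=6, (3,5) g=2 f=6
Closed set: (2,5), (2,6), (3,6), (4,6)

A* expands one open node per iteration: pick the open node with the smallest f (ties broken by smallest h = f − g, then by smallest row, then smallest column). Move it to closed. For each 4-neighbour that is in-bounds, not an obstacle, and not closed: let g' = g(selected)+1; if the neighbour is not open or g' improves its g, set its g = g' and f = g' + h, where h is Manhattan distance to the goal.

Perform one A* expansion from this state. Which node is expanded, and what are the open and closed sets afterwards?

step 1: expand (2,4) (f=6, h=2) → closed; open now [(1,4) g=5 f=8, (1,5) g=4 f=8, (1,6) g=3 f=8, (2,3) g=5 f=6, (3,4) g=5 f=8, (3,5) g=2 f=6]

expanded=(2,4); open=[(1,4) g=5 f=8, (1,5) g=4 f=8, (1,6) g=3 f=8, (2,3) g=5 f=6, (3,4) g=5 f=8, (3,5) g=2 f=6]; closed=[(2,4), (2,5), (2,6), (3,6), (4,6)]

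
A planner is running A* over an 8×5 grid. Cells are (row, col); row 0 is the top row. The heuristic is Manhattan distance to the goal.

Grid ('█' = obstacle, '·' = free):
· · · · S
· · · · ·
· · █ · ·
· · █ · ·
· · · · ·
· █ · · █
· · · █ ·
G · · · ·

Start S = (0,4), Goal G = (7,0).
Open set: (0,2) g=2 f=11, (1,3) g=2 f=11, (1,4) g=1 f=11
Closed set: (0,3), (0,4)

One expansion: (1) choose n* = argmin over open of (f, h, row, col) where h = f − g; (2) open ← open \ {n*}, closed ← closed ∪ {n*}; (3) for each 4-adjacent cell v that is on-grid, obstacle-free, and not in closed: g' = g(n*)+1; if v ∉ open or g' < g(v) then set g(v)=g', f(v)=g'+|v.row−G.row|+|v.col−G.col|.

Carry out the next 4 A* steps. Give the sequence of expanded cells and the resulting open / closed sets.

step 1: expand (0,2) (f=11, h=9) → closed; open now [(0,1) g=3 f=11, (1,2) g=3 f=11, (1,3) g=2 f=11, (1,4) g=1 f=11]
step 2: expand (0,1) (f=11, h=8) → closed; open now [(0,0) g=4 f=11, (1,1) g=4 f=11, (1,2) g=3 f=11, (1,3) g=2 f=11, (1,4) g=1 f=11]
step 3: expand (0,0) (f=11, h=7) → closed; open now [(1,0) g=5 f=11, (1,1) g=4 f=11, (1,2) g=3 f=11, (1,3) g=2 f=11, (1,4) g=1 f=11]
step 4: expand (1,0) (f=11, h=6) → closed; open now [(1,1) g=4 f=11, (1,2) g=3 f=11, (1,3) g=2 f=11, (1,4) g=1 f=11, (2,0) g=6 f=11]

order=[(0,2) → (0,1) → (0,0) → (1,0)]; open=[(1,1) g=4 f=11, (1,2) g=3 f=11, (1,3) g=2 f=11, (1,4) g=1 f=11, (2,0) g=6 f=11]; closed=[(0,0), (0,1), (0,2), (0,3), (0,4), (1,0)]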